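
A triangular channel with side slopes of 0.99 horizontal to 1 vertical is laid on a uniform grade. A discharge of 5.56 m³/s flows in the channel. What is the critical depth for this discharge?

At critical depth, Q² T / (g A³) = 1, i.e. A³/T = Q²/g = 5.56²/9.81 = 3.151.
Trying y = 1.64 m: A³/T = 5.814 — high.
Trying y = 1.3 m: A³/T = 1.82 — low.
Trying y = 1.45 m: A³/T = 3.141 — matches.

y_c = 1.45 m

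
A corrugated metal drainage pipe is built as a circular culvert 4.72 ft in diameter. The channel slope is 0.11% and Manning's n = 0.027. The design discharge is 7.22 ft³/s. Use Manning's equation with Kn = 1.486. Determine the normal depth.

Manning's equation rearranged: A R^(2/3) = nQ / (1.486·√S) = 0.027 × 7.22 / (1.486 × √0.0011) = 3.955.
Trying y = 1.61 ft: A R^(2/3) = 4.893 — high.
Trying y = 1.28 ft: A R^(2/3) = 3.142 — low.
Trying y = 1.44 ft: A R^(2/3) = 3.953 — matches.

y_n = 1.44 ft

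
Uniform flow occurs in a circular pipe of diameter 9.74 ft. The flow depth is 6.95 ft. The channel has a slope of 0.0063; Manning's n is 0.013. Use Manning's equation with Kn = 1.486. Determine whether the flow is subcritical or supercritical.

For a circular section of diameter D = 9.74 ft at depth y = 6.95 ft, the central angle is θ = 2 arccos(1 − 2y/D) = 4.024 rad. Then A = (D²/8)(θ − sin θ) = 56.88 ft² and P = Dθ/2 = 19.6 ft.
Hydraulic radius R = A/P = 56.88/19.6 = 2.902 ft.
V = (1.486/n) R^(2/3) √S = (1.486/0.013) × 2.902^(2/3) × √0.0063 = 18.46 ft/s. Hydraulic depth D_h = A/T = 56.88/8.807 = 6.459 ft.
Froude number Fr = V/√(g·D_h) = 18.46/√(32.2×6.459) = 1.28, which is greater than 1, so the flow is supercritical.

supercritical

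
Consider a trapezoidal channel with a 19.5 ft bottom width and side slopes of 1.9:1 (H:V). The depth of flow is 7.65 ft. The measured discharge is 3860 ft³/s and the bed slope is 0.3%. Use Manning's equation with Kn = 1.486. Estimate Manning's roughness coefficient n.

n = 0.016

With bottom width b = 19.5 ft and side slope z = 1.9: A = (b + zy)y = (19.5 + 1.9×7.65)×7.65 = 260.4 ft²; P = b + 2y√(1+z²) = 19.5 + 2×7.65×2.147 = 52.35 ft.
Hydraulic radius R = A/P = 260.4/52.35 = 4.974 ft.
Rearranging Manning's equation: n = (1.486/Q) A R^(2/3) S^(1/2) = (1.486/3860) × 260.4 × 4.974^(2/3) × √0.003 = 0.016.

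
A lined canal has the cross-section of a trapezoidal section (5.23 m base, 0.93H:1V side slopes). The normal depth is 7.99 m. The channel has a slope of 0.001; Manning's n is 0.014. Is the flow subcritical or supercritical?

subcritical

With bottom width b = 5.23 m and side slope z = 0.93: A = (b + zy)y = (5.23 + 0.93×7.99)×7.99 = 101.2 m²; P = b + 2y√(1+z²) = 5.23 + 2×7.99×1.366 = 27.05 m.
Hydraulic radius R = A/P = 101.2/27.05 = 3.739 m.
V = (1/n) R^(2/3) √S = (1/0.014) × 3.739^(2/3) × √0.001 = 5.442 m/s. Hydraulic depth D_h = A/T = 101.2/20.09 = 5.035 m.
Froude number Fr = V/√(g·D_h) = 5.442/√(9.81×5.035) = 0.774, which is less than 1, so the flow is subcritical.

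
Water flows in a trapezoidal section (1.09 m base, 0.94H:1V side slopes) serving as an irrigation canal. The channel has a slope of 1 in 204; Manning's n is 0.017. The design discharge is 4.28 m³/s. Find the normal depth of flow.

Manning's equation rearranged: A R^(2/3) = nQ / (1·√S) = 0.017 × 4.28 / (√0.004902) = 1.039.
Trying y = 1.07 m: A R^(2/3) = 1.518 — high.
Trying y = 0.881 m: A R^(2/3) = 1.038 — ≈ 1.039.

y_n = 0.881 m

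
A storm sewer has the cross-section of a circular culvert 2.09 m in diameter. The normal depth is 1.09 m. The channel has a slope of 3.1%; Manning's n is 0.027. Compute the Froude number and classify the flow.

supercritical

For a circular section of diameter D = 2.09 m at depth y = 1.09 m, the central angle is θ = 2 arccos(1 − 2y/D) = 3.228 rad. Then A = (D²/8)(θ − sin θ) = 1.809 m² and P = Dθ/2 = 3.373 m.
Hydraulic radius R = A/P = 1.809/3.373 = 0.5364 m.
V = (1/n) R^(2/3) √S = (1/0.027) × 0.5364^(2/3) × √0.031 = 4.305 m/s. Hydraulic depth D_h = A/T = 1.809/2.088 = 0.8665 m.
Froude number Fr = V/√(g·D_h) = 4.305/√(9.81×0.8665) = 1.48, which is greater than 1, so the flow is supercritical.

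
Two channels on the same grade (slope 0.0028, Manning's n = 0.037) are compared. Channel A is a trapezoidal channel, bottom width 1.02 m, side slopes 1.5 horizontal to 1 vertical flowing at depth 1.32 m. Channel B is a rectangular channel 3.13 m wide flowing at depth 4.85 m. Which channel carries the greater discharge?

channel B

Channel A: With bottom width b = 1.02 m and side slope z = 1.5: A = (b + zy)y = (1.02 + 1.5×1.32)×1.32 = 3.96 m²; P = b + 2y√(1+z²) = 1.02 + 2×1.32×1.803 = 5.779 m. Hydraulic radius R = A/P = 3.96/5.779 = 0.6852 m. Q_A = (1/0.037)·3.96·0.6852^(2/3)·√0.0028 = 4.402 m³/s.
Channel B: Flow area A = b·y = 3.13 × 4.85 = 15.18 m². Wetted perimeter P = b + 2y = 3.13 + 2×4.85 = 12.83 m. Hydraulic radius R = A/P = 15.18/12.83 = 1.183 m. Q_B = (1/0.037)·15.18·1.183^(2/3)·√0.0028 = 24.29 m³/s.
Q_A = 4.402 m³/s vs Q_B = 24.29 m³/s, so channel B carries more.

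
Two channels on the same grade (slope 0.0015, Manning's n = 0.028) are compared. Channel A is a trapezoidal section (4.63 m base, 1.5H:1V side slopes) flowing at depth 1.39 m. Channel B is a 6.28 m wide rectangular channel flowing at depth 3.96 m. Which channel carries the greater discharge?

channel B

Channel A: With bottom width b = 4.63 m and side slope z = 1.5: A = (b + zy)y = (4.63 + 1.5×1.39)×1.39 = 9.334 m²; P = b + 2y√(1+z²) = 4.63 + 2×1.39×1.803 = 9.642 m. Hydraulic radius R = A/P = 9.334/9.642 = 0.9681 m. Q_A = (1/0.028)·9.334·0.9681^(2/3)·√0.0015 = 12.63 m³/s.
Channel B: Flow area A = b·y = 6.28 × 3.96 = 24.87 m². Wetted perimeter P = b + 2y = 6.28 + 2×3.96 = 14.2 m. Hydraulic radius R = A/P = 24.87/14.2 = 1.751 m. Q_B = (1/0.028)·24.87·1.751^(2/3)·√0.0015 = 49.98 m³/s.
Q_A = 12.63 m³/s vs Q_B = 49.98 m³/s, so channel B carries more.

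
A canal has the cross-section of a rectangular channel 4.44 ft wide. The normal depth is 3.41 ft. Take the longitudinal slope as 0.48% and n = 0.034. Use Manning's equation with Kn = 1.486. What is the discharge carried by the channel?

Q = 55.9 ft³/s

Flow area A = b·y = 4.44 × 3.41 = 15.14 ft². Wetted perimeter P = b + 2y = 4.44 + 2×3.41 = 11.26 ft.
Hydraulic radius R = A/P = 15.14/11.26 = 1.345 ft.
Manning's equation: Q = (1.486/n) A R^(2/3) S^(1/2) = (1.486/0.034) × 15.14 × 1.345^(2/3) × 0.0048^(1/2) = 55.9 ft³/s.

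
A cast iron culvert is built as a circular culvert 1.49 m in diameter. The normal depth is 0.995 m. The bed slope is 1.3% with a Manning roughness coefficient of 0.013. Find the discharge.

Q = 6.22 m³/s

For a circular section of diameter D = 1.49 m at depth y = 0.995 m, the central angle is θ = 2 arccos(1 − 2y/D) = 3.826 rad. Then A = (D²/8)(θ − sin θ) = 1.237 m² and P = Dθ/2 = 2.85 m.
Hydraulic radius R = A/P = 1.237/2.85 = 0.4341 m.
Manning's equation: Q = (1/n) A R^(2/3) S^(1/2) = (1/0.013) × 1.237 × 0.4341^(2/3) × 0.013^(1/2) = 6.22 m³/s.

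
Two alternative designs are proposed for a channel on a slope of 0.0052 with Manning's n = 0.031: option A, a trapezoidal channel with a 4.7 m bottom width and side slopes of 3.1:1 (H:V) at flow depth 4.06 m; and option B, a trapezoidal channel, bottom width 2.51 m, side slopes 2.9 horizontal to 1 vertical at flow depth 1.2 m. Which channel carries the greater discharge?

Channel A: With bottom width b = 4.7 m and side slope z = 3.1: A = (b + zy)y = (4.7 + 3.1×4.06)×4.06 = 70.18 m²; P = b + 2y√(1+z²) = 4.7 + 2×4.06×3.257 = 31.15 m. Hydraulic radius R = A/P = 70.18/31.15 = 2.253 m. Q_A = (1/0.031)·70.18·2.253^(2/3)·√0.0052 = 280.6 m³/s.
Channel B: With bottom width b = 2.51 m and side slope z = 2.9: A = (b + zy)y = (2.51 + 2.9×1.2)×1.2 = 7.188 m²; P = b + 2y√(1+z²) = 2.51 + 2×1.2×3.068 = 9.872 m. Hydraulic radius R = A/P = 7.188/9.872 = 0.7281 m. Q_B = (1/0.031)·7.188·0.7281^(2/3)·√0.0052 = 13.53 m³/s.
Q_A = 280.6 m³/s vs Q_B = 13.53 m³/s, so channel A carries more.

channel A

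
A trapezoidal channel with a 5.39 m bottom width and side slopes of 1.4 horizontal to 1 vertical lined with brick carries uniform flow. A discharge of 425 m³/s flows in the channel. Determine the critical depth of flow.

y_c = 5.53 m

At critical depth, Q² T / (g A³) = 1, i.e. A³/T = Q²/g = 425²/9.81 = 18410.
Try y = 6.57 m: A³/T = 37010 — high.
Try y = 4.72 m: A³/T = 9761 — low.
Try y = 5.53 m: A³/T = 18350 — ≈ 18410.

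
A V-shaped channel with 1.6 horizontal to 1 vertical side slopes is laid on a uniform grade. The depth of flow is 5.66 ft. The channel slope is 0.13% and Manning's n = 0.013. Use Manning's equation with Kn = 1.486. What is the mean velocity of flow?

V = 7.39 ft/s

For a triangular section with side slope z = 1.6: A = zy² = 1.6×5.66² = 51.26 ft²; P = 2y√(1+z²) = 2×5.66×1.887 = 21.36 ft.
Hydraulic radius R = A/P = 51.26/21.36 = 2.4 ft.
From Manning's equation, V = (1.486/n) R^(2/3) S^(1/2) = (1.486/0.013) × 2.4^(2/3) × 0.0013^(1/2) = 7.39 ft/s.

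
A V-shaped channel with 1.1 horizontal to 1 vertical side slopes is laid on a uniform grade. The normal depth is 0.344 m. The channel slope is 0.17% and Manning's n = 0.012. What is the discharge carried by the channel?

Q = 0.113 m³/s

For a triangular section with side slope z = 1.1: A = zy² = 1.1×0.344² = 0.1302 m²; P = 2y√(1+z²) = 2×0.344×1.487 = 1.023 m.
Hydraulic radius R = A/P = 0.1302/1.023 = 0.1273 m.
Manning's equation: Q = (1/n) A R^(2/3) S^(1/2) = (1/0.012) × 0.1302 × 0.1273^(2/3) × 0.0017^(1/2) = 0.113 m³/s.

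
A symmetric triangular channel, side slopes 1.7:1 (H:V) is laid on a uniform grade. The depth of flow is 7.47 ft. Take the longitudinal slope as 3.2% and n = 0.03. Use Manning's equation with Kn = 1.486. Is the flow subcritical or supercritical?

For a triangular section with side slope z = 1.7: A = zy² = 1.7×7.47² = 94.86 ft²; P = 2y√(1+z²) = 2×7.47×1.972 = 29.47 ft.
Hydraulic radius R = A/P = 94.86/29.47 = 3.219 ft.
V = (1.486/n) R^(2/3) √S = (1.486/0.03) × 3.219^(2/3) × √0.032 = 19.32 ft/s. Hydraulic depth D_h = A/T = 94.86/25.4 = 3.735 ft.
Froude number Fr = V/√(g·D_h) = 19.32/√(32.2×3.735) = 1.76, which is greater than 1, so the flow is supercritical.

supercritical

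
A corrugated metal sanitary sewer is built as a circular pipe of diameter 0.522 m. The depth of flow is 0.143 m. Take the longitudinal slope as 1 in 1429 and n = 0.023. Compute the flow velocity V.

V = 0.218 m/s

For a circular section of diameter D = 0.522 m at depth y = 0.143 m, the central angle is θ = 2 arccos(1 − 2y/D) = 2.203 rad. Then A = (D²/8)(θ − sin θ) = 0.04758 m² and P = Dθ/2 = 0.5751 m.
Hydraulic radius R = A/P = 0.04758/0.5751 = 0.08273 m.
From Manning's equation, V = (1/n) R^(2/3) S^(1/2) = (1/0.023) × 0.08273^(2/3) × 0.0006998^(1/2) = 0.218 m/s.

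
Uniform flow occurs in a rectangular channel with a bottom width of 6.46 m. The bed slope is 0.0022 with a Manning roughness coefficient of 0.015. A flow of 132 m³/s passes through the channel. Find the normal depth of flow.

Manning's equation rearranged: A R^(2/3) = nQ / (1·√S) = 0.015 × 132 / (√0.0022) = 42.21.
Try y = 5.31 m: A R^(2/3) = 54.6 — over.
Try y = 3.01 m: A R^(2/3) = 26.13 — short.
Try y = 4.33 m: A R^(2/3) = 42.15 — matches.

y_n = 4.33 m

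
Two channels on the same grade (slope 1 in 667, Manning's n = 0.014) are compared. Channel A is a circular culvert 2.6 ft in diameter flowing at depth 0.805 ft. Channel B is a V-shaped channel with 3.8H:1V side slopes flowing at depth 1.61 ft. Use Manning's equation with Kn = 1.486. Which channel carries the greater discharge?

Channel A: For a circular section of diameter D = 2.6 ft at depth y = 0.805 ft, the central angle is θ = 2 arccos(1 − 2y/D) = 2.36 rad. Then A = (D²/8)(θ − sin θ) = 1.399 ft² and P = Dθ/2 = 3.068 ft. Hydraulic radius R = A/P = 1.399/3.068 = 0.4561 ft. Q_A = (1.486/0.014)·1.399·0.4561^(2/3)·√0.001499 = 3.408 ft³/s.
Channel B: For a triangular section with side slope z = 3.8: A = zy² = 3.8×1.61² = 9.85 ft²; P = 2y√(1+z²) = 2×1.61×3.929 = 12.65 ft. Hydraulic radius R = A/P = 9.85/12.65 = 0.7785 ft. Q_B = (1.486/0.014)·9.85·0.7785^(2/3)·√0.001499 = 34.26 ft³/s.
Q_A = 3.408 ft³/s vs Q_B = 34.26 ft³/s, so channel B carries more.

channel B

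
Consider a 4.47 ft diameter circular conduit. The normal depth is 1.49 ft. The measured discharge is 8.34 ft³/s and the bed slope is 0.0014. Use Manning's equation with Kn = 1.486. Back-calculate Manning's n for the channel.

For a circular section of diameter D = 4.47 ft at depth y = 1.49 ft, the central angle is θ = 2 arccos(1 − 2y/D) = 2.462 rad. Then A = (D²/8)(θ − sin θ) = 4.579 ft² and P = Dθ/2 = 5.502 ft.
Hydraulic radius R = A/P = 4.579/5.502 = 0.8322 ft.
Rearranging Manning's equation: n = (1.486/Q) A R^(2/3) S^(1/2) = (1.486/8.34) × 4.579 × 0.8322^(2/3) × √0.0014 = 0.027.

n = 0.027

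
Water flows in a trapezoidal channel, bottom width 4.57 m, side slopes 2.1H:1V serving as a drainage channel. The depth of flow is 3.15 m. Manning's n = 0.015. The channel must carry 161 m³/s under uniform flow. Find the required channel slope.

With bottom width b = 4.57 m and side slope z = 2.1: A = (b + zy)y = (4.57 + 2.1×3.15)×3.15 = 35.23 m²; P = b + 2y√(1+z²) = 4.57 + 2×3.15×2.326 = 19.22 m.
Hydraulic radius R = A/P = 35.23/19.22 = 1.833 m.
From Manning's equation, S = [nQ / (1 A R^(2/3))]² = [0.015 × 161 / (1 × 35.23 × 1.833^(2/3))]² = 0.00209.

S = 0.00209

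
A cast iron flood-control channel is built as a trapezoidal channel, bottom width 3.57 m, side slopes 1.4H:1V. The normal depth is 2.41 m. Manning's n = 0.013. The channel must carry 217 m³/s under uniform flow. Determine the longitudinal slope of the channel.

S = 0.018

With bottom width b = 3.57 m and side slope z = 1.4: A = (b + zy)y = (3.57 + 1.4×2.41)×2.41 = 16.74 m²; P = b + 2y√(1+z²) = 3.57 + 2×2.41×1.72 = 11.86 m.
Hydraulic radius R = A/P = 16.74/11.86 = 1.411 m.
From Manning's equation, S = [nQ / (1 A R^(2/3))]² = [0.013 × 217 / (1 × 16.74 × 1.411^(2/3))]² = 0.018.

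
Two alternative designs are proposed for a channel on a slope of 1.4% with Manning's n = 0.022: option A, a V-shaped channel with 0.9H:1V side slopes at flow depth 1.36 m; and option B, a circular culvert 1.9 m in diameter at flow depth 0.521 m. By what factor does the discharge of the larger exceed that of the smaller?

3.47

Channel A: For a triangular section with side slope z = 0.9: A = zy² = 0.9×1.36² = 1.665 m²; P = 2y√(1+z²) = 2×1.36×1.345 = 3.659 m. Hydraulic radius R = A/P = 1.665/3.659 = 0.4549 m. Q_A = (1/0.022)·1.665·0.4549^(2/3)·√0.014 = 5.295 m³/s.
Channel B: For a circular section of diameter D = 1.9 m at depth y = 0.521 m, the central angle is θ = 2 arccos(1 − 2y/D) = 2.205 rad. Then A = (D²/8)(θ − sin θ) = 0.6312 m² and P = Dθ/2 = 2.094 m. Hydraulic radius R = A/P = 0.6312/2.094 = 0.3014 m. Q_B = (1/0.022)·0.6312·0.3014^(2/3)·√0.014 = 1.526 m³/s.
The larger discharge is 5.295 m³/s and the smaller is 1.526 m³/s; the ratio is 3.47.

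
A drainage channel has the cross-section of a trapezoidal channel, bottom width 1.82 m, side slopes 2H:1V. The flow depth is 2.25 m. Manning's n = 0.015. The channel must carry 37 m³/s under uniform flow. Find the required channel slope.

S = 0.0012

With bottom width b = 1.82 m and side slope z = 2: A = (b + zy)y = (1.82 + 2×2.25)×2.25 = 14.22 m²; P = b + 2y√(1+z²) = 1.82 + 2×2.25×2.236 = 11.88 m.
Hydraulic radius R = A/P = 14.22/11.88 = 1.197 m.
From Manning's equation, S = [nQ / (1 A R^(2/3))]² = [0.015 × 37 / (1 × 14.22 × 1.197^(2/3))]² = 0.0012.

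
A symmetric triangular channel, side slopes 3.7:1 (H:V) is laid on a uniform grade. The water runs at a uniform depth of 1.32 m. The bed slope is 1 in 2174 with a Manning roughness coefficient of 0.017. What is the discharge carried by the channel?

Q = 6.02 m³/s

For a triangular section with side slope z = 3.7: A = zy² = 3.7×1.32² = 6.447 m²; P = 2y√(1+z²) = 2×1.32×3.833 = 10.12 m.
Hydraulic radius R = A/P = 6.447/10.12 = 0.6371 m.
Manning's equation: Q = (1/n) A R^(2/3) S^(1/2) = (1/0.017) × 6.447 × 0.6371^(2/3) × 0.00046^(1/2) = 6.02 m³/s.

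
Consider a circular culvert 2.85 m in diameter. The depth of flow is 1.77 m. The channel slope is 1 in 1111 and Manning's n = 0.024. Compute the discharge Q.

Q = 4.5 m³/s

For a circular section of diameter D = 2.85 m at depth y = 1.77 m, the central angle is θ = 2 arccos(1 − 2y/D) = 3.631 rad. Then A = (D²/8)(θ − sin θ) = 4.163 m² and P = Dθ/2 = 5.174 m.
Hydraulic radius R = A/P = 4.163/5.174 = 0.8047 m.
Manning's equation: Q = (1/n) A R^(2/3) S^(1/2) = (1/0.024) × 4.163 × 0.8047^(2/3) × 0.0009001^(1/2) = 4.5 m³/s.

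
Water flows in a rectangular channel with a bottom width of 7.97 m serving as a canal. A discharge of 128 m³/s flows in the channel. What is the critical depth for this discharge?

y_c = 2.97 m

For a rectangular channel, critical depth y_c = (q²/g)^(1/3) where q = Q/b = 128/7.97 = 16.06 m²/s.
So y_c = (16.06²/9.81)^(1/3) = 2.97 m.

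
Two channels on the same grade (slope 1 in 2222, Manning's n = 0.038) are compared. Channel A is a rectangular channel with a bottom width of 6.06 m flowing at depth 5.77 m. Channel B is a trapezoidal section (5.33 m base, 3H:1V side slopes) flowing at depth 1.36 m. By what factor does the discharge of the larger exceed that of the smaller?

Channel A: Flow area A = b·y = 6.06 × 5.77 = 34.97 m². Wetted perimeter P = b + 2y = 6.06 + 2×5.77 = 17.6 m. Hydraulic radius R = A/P = 34.97/17.6 = 1.987 m. Q_A = (1/0.038)·34.97·1.987^(2/3)·√0.00045 = 30.85 m³/s.
Channel B: With bottom width b = 5.33 m and side slope z = 3: A = (b + zy)y = (5.33 + 3×1.36)×1.36 = 12.8 m²; P = b + 2y√(1+z²) = 5.33 + 2×1.36×3.162 = 13.93 m. Hydraulic radius R = A/P = 12.8/13.93 = 0.9186 m. Q_B = (1/0.038)·12.8·0.9186^(2/3)·√0.00045 = 6.751 m³/s.
The larger discharge is 30.85 m³/s and the smaller is 6.751 m³/s; the ratio is 4.57.

4.57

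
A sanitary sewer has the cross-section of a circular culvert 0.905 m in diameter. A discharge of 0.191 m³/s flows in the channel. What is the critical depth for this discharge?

At critical depth, Q² T / (g A³) = 1, i.e. A³/T = Q²/g = 0.191²/9.81 = 0.003719.
Trying y = 0.29 m: A³/T = 0.006654 — too large.
Trying y = 0.25 m: A³/T = 0.003742 — ≈ 0.003719.

y_c = 0.25 m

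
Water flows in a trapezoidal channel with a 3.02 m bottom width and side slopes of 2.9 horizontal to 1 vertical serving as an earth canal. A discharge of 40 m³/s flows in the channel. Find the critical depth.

At critical depth, Q² T / (g A³) = 1, i.e. A³/T = Q²/g = 40²/9.81 = 163.1.
Trying y = 1.84 m: A³/T = 265.4 — too large.
Trying y = 1.31 m: A³/T = 67.13 — too small.
Trying y = 1.63 m: A³/T = 161.4 — close enough.

y_c = 1.63 m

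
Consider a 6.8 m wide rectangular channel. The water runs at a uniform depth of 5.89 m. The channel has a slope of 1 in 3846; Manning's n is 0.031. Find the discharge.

Q = 34.8 m³/s

Flow area A = b·y = 6.8 × 5.89 = 40.05 m². Wetted perimeter P = b + 2y = 6.8 + 2×5.89 = 18.58 m.
Hydraulic radius R = A/P = 40.05/18.58 = 2.156 m.
Manning's equation: Q = (1/n) A R^(2/3) S^(1/2) = (1/0.031) × 40.05 × 2.156^(2/3) × 0.00026^(1/2) = 34.8 m³/s.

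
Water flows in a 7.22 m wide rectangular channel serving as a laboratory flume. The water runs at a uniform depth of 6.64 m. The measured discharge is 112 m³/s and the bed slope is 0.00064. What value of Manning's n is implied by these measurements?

Flow area A = b·y = 7.22 × 6.64 = 47.94 m². Wetted perimeter P = b + 2y = 7.22 + 2×6.64 = 20.5 m.
Hydraulic radius R = A/P = 47.94/20.5 = 2.339 m.
Rearranging Manning's equation: n = (1/Q) A R^(2/3) S^(1/2) = (1/112) × 47.94 × 2.339^(2/3) × √0.00064 = 0.0191.

n = 0.0191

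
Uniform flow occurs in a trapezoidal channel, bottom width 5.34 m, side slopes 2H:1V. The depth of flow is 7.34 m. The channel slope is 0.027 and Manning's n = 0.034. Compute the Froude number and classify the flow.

With bottom width b = 5.34 m and side slope z = 2: A = (b + zy)y = (5.34 + 2×7.34)×7.34 = 146.9 m²; P = b + 2y√(1+z²) = 5.34 + 2×7.34×2.236 = 38.17 m.
Hydraulic radius R = A/P = 146.9/38.17 = 3.85 m.
V = (1/n) R^(2/3) √S = (1/0.034) × 3.85^(2/3) × √0.027 = 11.87 m/s. Hydraulic depth D_h = A/T = 146.9/34.7 = 4.235 m.
Froude number Fr = V/√(g·D_h) = 11.87/√(9.81×4.235) = 1.84, which is greater than 1, so the flow is supercritical.

supercritical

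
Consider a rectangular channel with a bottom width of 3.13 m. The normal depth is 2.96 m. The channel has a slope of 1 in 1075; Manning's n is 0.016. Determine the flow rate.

Flow area A = b·y = 3.13 × 2.96 = 9.265 m². Wetted perimeter P = b + 2y = 3.13 + 2×2.96 = 9.05 m.
Hydraulic radius R = A/P = 9.265/9.05 = 1.024 m.
Manning's equation: Q = (1/n) A R^(2/3) S^(1/2) = (1/0.016) × 9.265 × 1.024^(2/3) × 0.0009302^(1/2) = 17.9 m³/s.

Q = 17.9 m³/s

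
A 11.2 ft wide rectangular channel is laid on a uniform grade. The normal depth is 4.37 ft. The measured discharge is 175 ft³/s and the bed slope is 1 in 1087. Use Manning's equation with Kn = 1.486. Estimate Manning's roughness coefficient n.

n = 0.0229

Flow area A = b·y = 11.2 × 4.37 = 48.94 ft². Wetted perimeter P = b + 2y = 11.2 + 2×4.37 = 19.94 ft.
Hydraulic radius R = A/P = 48.94/19.94 = 2.455 ft.
Rearranging Manning's equation: n = (1.486/Q) A R^(2/3) S^(1/2) = (1.486/175) × 48.94 × 2.455^(2/3) × √0.00092 = 0.0229.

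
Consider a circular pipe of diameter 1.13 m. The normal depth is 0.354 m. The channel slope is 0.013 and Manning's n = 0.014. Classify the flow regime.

supercritical

For a circular section of diameter D = 1.13 m at depth y = 0.354 m, the central angle is θ = 2 arccos(1 − 2y/D) = 2.376 rad. Then A = (D²/8)(θ − sin θ) = 0.2687 m² and P = Dθ/2 = 1.343 m.
Hydraulic radius R = A/P = 0.2687/1.343 = 0.2001 m.
V = (1/n) R^(2/3) √S = (1/0.014) × 0.2001^(2/3) × √0.013 = 2.786 m/s. Hydraulic depth D_h = A/T = 0.2687/1.048 = 0.2563 m.
Froude number Fr = V/√(g·D_h) = 2.786/√(9.81×0.2563) = 1.76, which is greater than 1, so the flow is supercritical.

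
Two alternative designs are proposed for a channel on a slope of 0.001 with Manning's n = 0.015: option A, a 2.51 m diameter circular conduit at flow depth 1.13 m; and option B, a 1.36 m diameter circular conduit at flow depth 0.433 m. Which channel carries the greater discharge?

channel A

Channel A: For a circular section of diameter D = 2.51 m at depth y = 1.13 m, the central angle is θ = 2 arccos(1 − 2y/D) = 2.942 rad. Then A = (D²/8)(θ − sin θ) = 2.161 m² and P = Dθ/2 = 3.692 m. Hydraulic radius R = A/P = 2.161/3.692 = 0.5852 m. Q_A = (1/0.015)·2.161·0.5852^(2/3)·√0.001 = 3.187 m³/s.
Channel B: For a circular section of diameter D = 1.36 m at depth y = 0.433 m, the central angle is θ = 2 arccos(1 − 2y/D) = 2.398 rad. Then A = (D²/8)(θ − sin θ) = 0.398 m² and P = Dθ/2 = 1.631 m. Hydraulic radius R = A/P = 0.398/1.631 = 0.244 m. Q_B = (1/0.015)·0.398·0.244^(2/3)·√0.001 = 0.3276 m³/s.
Q_A = 3.187 m³/s vs Q_B = 0.3276 m³/s, so channel A carries more.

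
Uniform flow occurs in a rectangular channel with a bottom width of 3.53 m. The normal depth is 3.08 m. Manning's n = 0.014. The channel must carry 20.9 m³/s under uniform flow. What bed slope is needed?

Flow area A = b·y = 3.53 × 3.08 = 10.87 m². Wetted perimeter P = b + 2y = 3.53 + 2×3.08 = 9.69 m.
Hydraulic radius R = A/P = 10.87/9.69 = 1.122 m.
From Manning's equation, S = [nQ / (1 A R^(2/3))]² = [0.014 × 20.9 / (1 × 10.87 × 1.122^(2/3))]² = 0.000621.

S = 0.000621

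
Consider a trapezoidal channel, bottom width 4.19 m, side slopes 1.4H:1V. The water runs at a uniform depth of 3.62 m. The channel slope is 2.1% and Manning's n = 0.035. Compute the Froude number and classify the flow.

With bottom width b = 4.19 m and side slope z = 1.4: A = (b + zy)y = (4.19 + 1.4×3.62)×3.62 = 33.51 m²; P = b + 2y√(1+z²) = 4.19 + 2×3.62×1.72 = 16.65 m.
Hydraulic radius R = A/P = 33.51/16.65 = 2.013 m.
V = (1/n) R^(2/3) √S = (1/0.035) × 2.013^(2/3) × √0.021 = 6.602 m/s. Hydraulic depth D_h = A/T = 33.51/14.33 = 2.339 m.
Froude number Fr = V/√(g·D_h) = 6.602/√(9.81×2.339) = 1.38, which is greater than 1, so the flow is supercritical.

supercritical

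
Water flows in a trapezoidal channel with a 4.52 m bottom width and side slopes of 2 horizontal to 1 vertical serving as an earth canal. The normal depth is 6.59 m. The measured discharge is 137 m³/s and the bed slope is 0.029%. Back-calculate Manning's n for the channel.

n = 0.033

With bottom width b = 4.52 m and side slope z = 2: A = (b + zy)y = (4.52 + 2×6.59)×6.59 = 116.6 m²; P = b + 2y√(1+z²) = 4.52 + 2×6.59×2.236 = 33.99 m.
Hydraulic radius R = A/P = 116.6/33.99 = 3.432 m.
Rearranging Manning's equation: n = (1/Q) A R^(2/3) S^(1/2) = (1/137) × 116.6 × 3.432^(2/3) × √0.00029 = 0.033.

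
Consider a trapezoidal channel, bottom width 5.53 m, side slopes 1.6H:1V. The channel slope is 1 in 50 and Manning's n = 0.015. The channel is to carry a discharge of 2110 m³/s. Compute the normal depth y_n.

y_n = 6.34 m

Manning's equation rearranged: A R^(2/3) = nQ / (1·√S) = 0.015 × 2110 / (√0.02) = 223.8.
Trying y = 7 m: A R^(2/3) = 278.4 — over.
Trying y = 5.07 m: A R^(2/3) = 137.5 — short.
Trying y = 6.34 m: A R^(2/3) = 223.5 — ≈ 223.8.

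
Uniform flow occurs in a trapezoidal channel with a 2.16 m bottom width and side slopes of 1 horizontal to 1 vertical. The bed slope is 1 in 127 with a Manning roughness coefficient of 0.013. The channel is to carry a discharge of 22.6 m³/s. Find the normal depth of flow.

y_n = 1.21 m

Manning's equation rearranged: A R^(2/3) = nQ / (1·√S) = 0.013 × 22.6 / (√0.007874) = 3.311.
Try y = 1.35 m: A R^(2/3) = 4.058 — over.
Try y = 1.09 m: A R^(2/3) = 2.728 — short.
Try y = 1.21 m: A R^(2/3) = 3.307 — matches.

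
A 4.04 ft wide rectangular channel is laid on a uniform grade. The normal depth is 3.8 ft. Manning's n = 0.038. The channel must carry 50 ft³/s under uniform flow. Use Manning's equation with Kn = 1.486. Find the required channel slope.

Flow area A = b·y = 4.04 × 3.8 = 15.35 ft². Wetted perimeter P = b + 2y = 4.04 + 2×3.8 = 11.64 ft.
Hydraulic radius R = A/P = 15.35/11.64 = 1.319 ft.
From Manning's equation, S = [nQ / (1.486 A R^(2/3))]² = [0.038 × 50 / (1.486 × 15.35 × 1.319^(2/3))]² = 0.0048.

S = 0.0048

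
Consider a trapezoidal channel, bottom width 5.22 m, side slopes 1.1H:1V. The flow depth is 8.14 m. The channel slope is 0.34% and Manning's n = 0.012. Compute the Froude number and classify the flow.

With bottom width b = 5.22 m and side slope z = 1.1: A = (b + zy)y = (5.22 + 1.1×8.14)×8.14 = 115.4 m²; P = b + 2y√(1+z²) = 5.22 + 2×8.14×1.487 = 29.42 m.
Hydraulic radius R = A/P = 115.4/29.42 = 3.921 m.
V = (1/n) R^(2/3) √S = (1/0.012) × 3.921^(2/3) × √0.0034 = 12.08 m/s. Hydraulic depth D_h = A/T = 115.4/23.13 = 4.989 m.
Froude number Fr = V/√(g·D_h) = 12.08/√(9.81×4.989) = 1.73, which is greater than 1, so the flow is supercritical.

supercritical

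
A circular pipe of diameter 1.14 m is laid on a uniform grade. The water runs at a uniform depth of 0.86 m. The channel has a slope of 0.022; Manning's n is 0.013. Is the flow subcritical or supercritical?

For a circular section of diameter D = 1.14 m at depth y = 0.86 m, the central angle is θ = 2 arccos(1 − 2y/D) = 4.209 rad. Then A = (D²/8)(θ − sin θ) = 0.8261 m² and P = Dθ/2 = 2.399 m.
Hydraulic radius R = A/P = 0.8261/2.399 = 0.3443 m.
V = (1/n) R^(2/3) √S = (1/0.013) × 0.3443^(2/3) × √0.022 = 5.605 m/s. Hydraulic depth D_h = A/T = 0.8261/0.9814 = 0.8417 m.
Froude number Fr = V/√(g·D_h) = 5.605/√(9.81×0.8417) = 1.95, which is greater than 1, so the flow is supercritical.

supercritical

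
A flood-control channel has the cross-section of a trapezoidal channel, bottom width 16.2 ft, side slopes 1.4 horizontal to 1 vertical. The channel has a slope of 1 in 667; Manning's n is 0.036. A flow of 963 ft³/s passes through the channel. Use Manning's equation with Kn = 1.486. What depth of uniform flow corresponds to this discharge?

y_n = 7.74 ft

Manning's equation rearranged: A R^(2/3) = nQ / (1.486·√S) = 0.036 × 963 / (1.486 × √0.001499) = 602.5.
Trying y = 9.8 ft: A R^(2/3) = 954.5 — over.
Trying y = 6.53 ft: A R^(2/3) = 436.2 — short.
Trying y = 7.74 ft: A R^(2/3) = 602.5 — close enough.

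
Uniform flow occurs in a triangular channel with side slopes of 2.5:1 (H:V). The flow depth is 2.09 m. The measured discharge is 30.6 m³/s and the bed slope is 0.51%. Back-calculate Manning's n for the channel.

For a triangular section with side slope z = 2.5: A = zy² = 2.5×2.09² = 10.92 m²; P = 2y√(1+z²) = 2×2.09×2.693 = 11.25 m.
Hydraulic radius R = A/P = 10.92/11.25 = 0.9703 m.
Rearranging Manning's equation: n = (1/Q) A R^(2/3) S^(1/2) = (1/30.6) × 10.92 × 0.9703^(2/3) × √0.0051 = 0.025.

n = 0.025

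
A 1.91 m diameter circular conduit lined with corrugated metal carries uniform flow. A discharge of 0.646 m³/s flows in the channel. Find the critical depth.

At critical depth, Q² T / (g A³) = 1, i.e. A³/T = Q²/g = 0.646²/9.81 = 0.04254.
Try y = 0.291 m: A³/T = 0.01526 — too small.
Try y = 0.45 m: A³/T = 0.08431 — too large.
Try y = 0.378 m: A³/T = 0.04264 — matches.

y_c = 0.378 m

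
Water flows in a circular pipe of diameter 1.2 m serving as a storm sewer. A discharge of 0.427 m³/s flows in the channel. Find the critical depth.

y_c = 0.348 m

At critical depth, Q² T / (g A³) = 1, i.e. A³/T = Q²/g = 0.427²/9.81 = 0.01859.
Trying y = 0.253 m: A³/T = 0.005347 — low.
Trying y = 0.348 m: A³/T = 0.01853 — matches.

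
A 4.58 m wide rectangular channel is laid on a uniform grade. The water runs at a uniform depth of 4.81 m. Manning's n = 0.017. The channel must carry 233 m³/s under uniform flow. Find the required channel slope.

S = 0.018

Flow area A = b·y = 4.58 × 4.81 = 22.03 m². Wetted perimeter P = b + 2y = 4.58 + 2×4.81 = 14.2 m.
Hydraulic radius R = A/P = 22.03/14.2 = 1.551 m.
From Manning's equation, S = [nQ / (1 A R^(2/3))]² = [0.017 × 233 / (1 × 22.03 × 1.551^(2/3))]² = 0.018.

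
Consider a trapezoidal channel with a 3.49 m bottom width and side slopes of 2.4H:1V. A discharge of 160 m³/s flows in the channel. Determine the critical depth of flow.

y_c = 3.26 m

At critical depth, Q² T / (g A³) = 1, i.e. A³/T = Q²/g = 160²/9.81 = 2610.
Trying y = 2.77 m: A³/T = 1319 — too small.
Trying y = 3.95 m: A³/T = 5990 — too large.
Trying y = 3.26 m: A³/T = 2622 — ≈ 2610.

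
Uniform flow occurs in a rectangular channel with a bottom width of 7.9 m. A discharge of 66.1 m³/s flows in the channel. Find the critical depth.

For a rectangular channel, critical depth y_c = (q²/g)^(1/3) where q = Q/b = 66.1/7.9 = 8.367 m²/s.
So y_c = (8.367²/9.81)^(1/3) = 1.93 m.

y_c = 1.93 m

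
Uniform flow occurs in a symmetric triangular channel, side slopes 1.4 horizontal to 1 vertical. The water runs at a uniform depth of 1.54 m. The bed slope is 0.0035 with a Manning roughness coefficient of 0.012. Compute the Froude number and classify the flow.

For a triangular section with side slope z = 1.4: A = zy² = 1.4×1.54² = 3.32 m²; P = 2y√(1+z²) = 2×1.54×1.72 = 5.299 m.
Hydraulic radius R = A/P = 3.32/5.299 = 0.6266 m.
V = (1/n) R^(2/3) √S = (1/0.012) × 0.6266^(2/3) × √0.0035 = 3.61 m/s. Hydraulic depth D_h = A/T = 3.32/4.312 = 0.77 m.
Froude number Fr = V/√(g·D_h) = 3.61/√(9.81×0.77) = 1.31, which is greater than 1, so the flow is supercritical.

supercritical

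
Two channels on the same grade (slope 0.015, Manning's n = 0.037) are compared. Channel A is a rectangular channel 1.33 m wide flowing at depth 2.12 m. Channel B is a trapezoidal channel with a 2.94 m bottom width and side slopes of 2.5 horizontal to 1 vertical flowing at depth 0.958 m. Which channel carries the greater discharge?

channel B

Channel A: Flow area A = b·y = 1.33 × 2.12 = 2.82 m². Wetted perimeter P = b + 2y = 1.33 + 2×2.12 = 5.57 m. Hydraulic radius R = A/P = 2.82/5.57 = 0.5062 m. Q_A = (1/0.037)·2.82·0.5062^(2/3)·√0.015 = 5.928 m³/s.
Channel B: With bottom width b = 2.94 m and side slope z = 2.5: A = (b + zy)y = (2.94 + 2.5×0.958)×0.958 = 5.111 m²; P = b + 2y√(1+z²) = 2.94 + 2×0.958×2.693 = 8.099 m. Hydraulic radius R = A/P = 5.111/8.099 = 0.6311 m. Q_B = (1/0.037)·5.111·0.6311^(2/3)·√0.015 = 12.45 m³/s.
Q_A = 5.928 m³/s vs Q_B = 12.45 m³/s, so channel B carries more.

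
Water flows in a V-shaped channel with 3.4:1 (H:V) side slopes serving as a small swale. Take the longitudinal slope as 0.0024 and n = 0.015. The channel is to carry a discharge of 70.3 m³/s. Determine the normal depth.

Manning's equation rearranged: A R^(2/3) = nQ / (1·√S) = 0.015 × 70.3 / (√0.0024) = 21.52.
At y = 2.08 m: A R^(2/3) = 14.69 — too small.
At y = 2.4 m: A R^(2/3) = 21.51 — ≈ 21.52.

y_n = 2.4 m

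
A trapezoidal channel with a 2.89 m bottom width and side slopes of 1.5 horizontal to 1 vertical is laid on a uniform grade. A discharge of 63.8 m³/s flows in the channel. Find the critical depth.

At critical depth, Q² T / (g A³) = 1, i.e. A³/T = Q²/g = 63.8²/9.81 = 414.9.
Trying y = 1.9 m: A³/T = 151 — short.
Trying y = 2.97 m: A³/T = 879.8 — over.
Trying y = 2.46 m: A³/T = 413 — ≈ 414.9.

y_c = 2.46 m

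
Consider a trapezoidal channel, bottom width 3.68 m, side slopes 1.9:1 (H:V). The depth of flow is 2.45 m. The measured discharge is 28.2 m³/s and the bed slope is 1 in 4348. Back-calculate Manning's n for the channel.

n = 0.014

With bottom width b = 3.68 m and side slope z = 1.9: A = (b + zy)y = (3.68 + 1.9×2.45)×2.45 = 20.42 m²; P = b + 2y√(1+z²) = 3.68 + 2×2.45×2.147 = 14.2 m.
Hydraulic radius R = A/P = 20.42/14.2 = 1.438 m.
Rearranging Manning's equation: n = (1/Q) A R^(2/3) S^(1/2) = (1/28.2) × 20.42 × 1.438^(2/3) × √0.00023 = 0.014.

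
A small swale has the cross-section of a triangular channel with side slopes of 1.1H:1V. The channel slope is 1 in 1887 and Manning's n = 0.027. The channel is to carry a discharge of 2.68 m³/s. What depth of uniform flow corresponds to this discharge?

Manning's equation rearranged: A R^(2/3) = nQ / (1·√S) = 0.027 × 2.68 / (√0.0005299) = 3.143.
Try y = 1.44 m: A R^(2/3) = 1.499 — too small.
Try y = 2.21 m: A R^(2/3) = 4.698 — too large.
Try y = 1.9 m: A R^(2/3) = 3.139 — matches.

y_n = 1.9 m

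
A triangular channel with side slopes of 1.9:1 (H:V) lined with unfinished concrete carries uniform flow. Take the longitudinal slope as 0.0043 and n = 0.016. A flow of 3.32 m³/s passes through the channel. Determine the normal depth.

Manning's equation rearranged: A R^(2/3) = nQ / (1·√S) = 0.016 × 3.32 / (√0.0043) = 0.8101.
Trying y = 0.782 m: A R^(2/3) = 0.5726 — short.
Trying y = 0.891 m: A R^(2/3) = 0.811 — ≈ 0.8101.

y_n = 0.891 m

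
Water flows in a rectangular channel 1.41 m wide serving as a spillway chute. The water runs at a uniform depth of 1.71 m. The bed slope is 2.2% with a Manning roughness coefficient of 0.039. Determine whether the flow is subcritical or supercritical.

Flow area A = b·y = 1.41 × 1.71 = 2.411 m². Wetted perimeter P = b + 2y = 1.41 + 2×1.71 = 4.83 m.
Hydraulic radius R = A/P = 2.411/4.83 = 0.4992 m.
V = (1/n) R^(2/3) √S = (1/0.039) × 0.4992^(2/3) × √0.022 = 2.393 m/s. Hydraulic depth D_h = A/T = 2.411/1.41 = 1.71 m.
Froude number Fr = V/√(g·D_h) = 2.393/√(9.81×1.71) = 0.584, which is less than 1, so the flow is subcritical.

subcritical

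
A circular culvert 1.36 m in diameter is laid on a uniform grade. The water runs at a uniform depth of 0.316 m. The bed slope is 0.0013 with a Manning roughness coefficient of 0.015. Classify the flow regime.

subcritical

For a circular section of diameter D = 1.36 m at depth y = 0.316 m, the central angle is θ = 2 arccos(1 − 2y/D) = 2.012 rad. Then A = (D²/8)(θ − sin θ) = 0.2561 m² and P = Dθ/2 = 1.368 m.
Hydraulic radius R = A/P = 0.2561/1.368 = 0.1872 m.
V = (1/n) R^(2/3) √S = (1/0.015) × 0.1872^(2/3) × √0.0013 = 0.7865 m/s. Hydraulic depth D_h = A/T = 0.2561/1.149 = 0.2229 m.
Froude number Fr = V/√(g·D_h) = 0.7865/√(9.81×0.2229) = 0.532, which is less than 1, so the flow is subcritical.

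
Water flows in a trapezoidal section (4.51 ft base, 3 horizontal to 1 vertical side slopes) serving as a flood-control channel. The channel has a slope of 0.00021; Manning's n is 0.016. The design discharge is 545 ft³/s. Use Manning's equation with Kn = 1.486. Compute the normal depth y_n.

y_n = 6.87 ft

Manning's equation rearranged: A R^(2/3) = nQ / (1.486·√S) = 0.016 × 545 / (1.486 × √0.00021) = 404.9.
Trying y = 5.28 ft: A R^(2/3) = 215.2 — low.
Trying y = 6.87 ft: A R^(2/3) = 405.2 — ≈ 404.9.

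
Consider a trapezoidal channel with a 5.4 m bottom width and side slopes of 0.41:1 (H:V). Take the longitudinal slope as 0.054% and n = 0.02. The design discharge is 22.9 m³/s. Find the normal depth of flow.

Manning's equation rearranged: A R^(2/3) = nQ / (1·√S) = 0.02 × 22.9 / (√0.00054) = 19.71.
Trying y = 2.67 m: A R^(2/3) = 23.25 — too large.
Trying y = 1.7 m: A R^(2/3) = 11.33 — too small.
Trying y = 2.41 m: A R^(2/3) = 19.73 — matches.

y_n = 2.41 m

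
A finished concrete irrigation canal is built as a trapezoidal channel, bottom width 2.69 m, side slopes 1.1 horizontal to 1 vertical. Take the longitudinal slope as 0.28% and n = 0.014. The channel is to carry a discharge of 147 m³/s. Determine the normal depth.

Manning's equation rearranged: A R^(2/3) = nQ / (1·√S) = 0.014 × 147 / (√0.0028) = 38.89.
Trying y = 4.1 m: A R^(2/3) = 46.61 — over.
Trying y = 3.77 m: A R^(2/3) = 38.91 — matches.

y_n = 3.77 m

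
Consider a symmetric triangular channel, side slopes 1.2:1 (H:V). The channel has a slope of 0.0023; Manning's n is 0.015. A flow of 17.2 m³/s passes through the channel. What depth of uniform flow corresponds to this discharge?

Manning's equation rearranged: A R^(2/3) = nQ / (1·√S) = 0.015 × 17.2 / (√0.0023) = 5.38.
Try y = 2.55 m: A R^(2/3) = 7.696 — too large.
Try y = 1.76 m: A R^(2/3) = 2.863 — too small.
Try y = 2.23 m: A R^(2/3) = 5.382 — ≈ 5.38.

y_n = 2.23 m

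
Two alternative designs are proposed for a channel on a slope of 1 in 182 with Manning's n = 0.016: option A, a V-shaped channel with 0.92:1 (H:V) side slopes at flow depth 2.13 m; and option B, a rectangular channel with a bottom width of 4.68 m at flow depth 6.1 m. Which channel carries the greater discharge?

Channel A: For a triangular section with side slope z = 0.92: A = zy² = 0.92×2.13² = 4.174 m²; P = 2y√(1+z²) = 2×2.13×1.359 = 5.789 m. Hydraulic radius R = A/P = 4.174/5.789 = 0.7211 m. Q_A = (1/0.016)·4.174·0.7211^(2/3)·√0.005495 = 15.55 m³/s.
Channel B: Flow area A = b·y = 4.68 × 6.1 = 28.55 m². Wetted perimeter P = b + 2y = 4.68 + 2×6.1 = 16.88 m. Hydraulic radius R = A/P = 28.55/16.88 = 1.691 m. Q_B = (1/0.016)·28.55·1.691^(2/3)·√0.005495 = 187.7 m³/s.
Q_A = 15.55 m³/s vs Q_B = 187.7 m³/s, so channel B carries more.

channel B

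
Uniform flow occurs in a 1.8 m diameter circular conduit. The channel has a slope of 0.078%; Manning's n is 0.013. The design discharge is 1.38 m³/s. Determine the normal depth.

y_n = 0.825 m

Manning's equation rearranged: A R^(2/3) = nQ / (1·√S) = 0.013 × 1.38 / (√0.00078) = 0.6424.
At y = 1.01 m: A R^(2/3) = 0.9039 — over.
At y = 0.825 m: A R^(2/3) = 0.6429 — ≈ 0.6424.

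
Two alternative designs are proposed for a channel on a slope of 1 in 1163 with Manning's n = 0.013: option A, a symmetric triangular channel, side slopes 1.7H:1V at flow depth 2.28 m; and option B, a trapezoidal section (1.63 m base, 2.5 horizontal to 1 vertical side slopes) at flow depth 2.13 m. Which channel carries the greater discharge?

channel B

Channel A: For a triangular section with side slope z = 1.7: A = zy² = 1.7×2.28² = 8.837 m²; P = 2y√(1+z²) = 2×2.28×1.972 = 8.994 m. Hydraulic radius R = A/P = 8.837/8.994 = 0.9826 m. Q_A = (1/0.013)·8.837·0.9826^(2/3)·√0.0008598 = 19.7 m³/s.
Channel B: With bottom width b = 1.63 m and side slope z = 2.5: A = (b + zy)y = (1.63 + 2.5×2.13)×2.13 = 14.81 m²; P = b + 2y√(1+z²) = 1.63 + 2×2.13×2.693 = 13.1 m. Hydraulic radius R = A/P = 14.81/13.1 = 1.131 m. Q_B = (1/0.013)·14.81·1.131^(2/3)·√0.0008598 = 36.27 m³/s.
Q_A = 19.7 m³/s vs Q_B = 36.27 m³/s, so channel B carries more.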